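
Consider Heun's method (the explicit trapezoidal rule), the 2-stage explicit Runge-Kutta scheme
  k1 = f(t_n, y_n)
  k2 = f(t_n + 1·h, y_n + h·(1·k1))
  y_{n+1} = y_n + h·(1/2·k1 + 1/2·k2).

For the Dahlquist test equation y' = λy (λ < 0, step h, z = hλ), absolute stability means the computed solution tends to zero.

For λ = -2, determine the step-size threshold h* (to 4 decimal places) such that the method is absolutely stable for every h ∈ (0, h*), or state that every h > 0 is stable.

(-2.0000,0); λ=-2 ⇒ h* = 1.0000.

Set f=λy, z=hλ:
  order 2, 2-stage ⇒ R(z)=1+z+z^2/2
  (e.g. R(-1.23)=0.52645, |R|=0.52645)

Find x<0 with |R(x)|<1.
x=-1.23: |R|=0.5264
|R(-2.31)|=1.3580 |R(-1.39)|=0.5760 |R(-0.6)|=0.5800
Bisect:
  x_lo=-2.4684 |R|=1.5781  x_hi=-0.1259 |R|=0.8820
  mid=-1.29714 |R|=0.54415 →hi
  mid=-1.88276 |R|=0.88963 →hi
  mid=-2.17556 |R|=1.19098 →lo
  mid=-2.02916 |R|=1.02958 →lo
  mid=-1.95596 |R|=0.95693 →hi
  mid=-1.99256 |R|=0.99259 →hi
  mid=-2.01086 |R|=1.01092 →lo
  ...
  [-2.00014,-1.99999] ⇒ x*=-2.0000
Interval (-2.0000, 0).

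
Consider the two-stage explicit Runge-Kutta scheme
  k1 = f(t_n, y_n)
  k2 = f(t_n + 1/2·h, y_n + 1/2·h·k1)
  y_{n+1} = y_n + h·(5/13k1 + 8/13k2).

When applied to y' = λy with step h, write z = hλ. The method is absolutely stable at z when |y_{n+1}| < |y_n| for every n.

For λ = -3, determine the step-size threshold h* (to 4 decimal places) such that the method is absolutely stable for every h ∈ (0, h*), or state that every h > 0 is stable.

(-3.2500,0); λ=-3 ⇒ h* = (13/4)/3 = 1.0833.

On y'=λy, z=hλ:
  k1=λy_n ⇒ h·k1=z·y_n;  k2=λ(1+1/2z)y_n ⇒ h·k2=z(1+1/2z)y_n
  y_{n+1}/y_n = 1 + 5/13z + 8/13z(1+1/2z) = 1 + z + 4/13z²
  ⇒ R(z) = 1 + z + 4/13z².

Boundary: |R(x)|=1, x<0.
x=-1.31: |R|=0.2180
R=1: x+4/13x²=0 ⇒ x=−13/4=-3.2500; min R=1−1/(4·4/13)=0.1875>−1
Confirm numerically:
  x=-2.114: |R|=0.26108 <1
  x=-1.824: |R|=0.19968 <1
  x=-1.696: |R|=0.18905 <1
  x=-3.511: |R|=1.28196 >1
  x=-3.441: |R|=1.20222 >1
  x=-3.382: |R|=1.13736 >1
Interval (-3.2500, 0).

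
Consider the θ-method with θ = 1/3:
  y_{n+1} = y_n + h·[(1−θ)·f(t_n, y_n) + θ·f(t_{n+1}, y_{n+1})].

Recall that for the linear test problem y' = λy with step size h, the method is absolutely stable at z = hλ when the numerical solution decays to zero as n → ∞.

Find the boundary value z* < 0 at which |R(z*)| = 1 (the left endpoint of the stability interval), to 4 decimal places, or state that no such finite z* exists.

On y'=λy, z=hλ:
  y_{n+1} = y_n + z·[2/3·y_n + 1/3·y_{n+1}] ⇒ (1 − 1/3z)y_{n+1} = (1 + 2/3z)y_n
  so R(z) = (1 + 2/3z)/(1 − 1/3z).

Solve |R(x)|<1 on ℝ⁻.
x=-0.49: |R|=0.5788
R=−1: 1+2/3x = −1+1/3x ⇒ -1/3x=2 ⇒ x=2/(-1/3)=-6.0000
Confirm numerically:
  x=-4.773: |R|=0.84215 <1
  x=-3.900: |R|=0.69565 <1
  x=-3.654: |R|=0.64743 <1
  x=-3.584: |R|=0.63305 <1
  x=-6.216: |R|=1.02344 >1
  x=-6.195: |R|=1.02121 >1
So |R|<1 on (-6.0000, 0).

z* = -6.0000.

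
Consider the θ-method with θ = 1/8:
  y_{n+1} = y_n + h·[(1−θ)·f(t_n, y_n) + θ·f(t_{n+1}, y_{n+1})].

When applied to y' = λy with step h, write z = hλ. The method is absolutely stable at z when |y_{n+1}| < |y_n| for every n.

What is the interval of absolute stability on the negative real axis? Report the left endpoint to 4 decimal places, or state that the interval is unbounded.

With y'=λy (z=hλ):
  y_{n+1} = y_n + z·[7/8·y_n + 1/8·y_{n+1}] ⇒ (1 − 1/8z)y_{n+1} = (1 + 7/8z)y_n
  ⇒ R(z) = (1 + 7/8z)/(1 − 1/8z).

Find x<0 with |R(x)|<1.
x=-0.36: |R|=0.6555
R=−1: 1+7/8x = −1+1/8x ⇒ -3/4x=2 ⇒ x=2/(-3/4)=-2.6667
Confirm numerically:
  x=-2.567: |R|=0.94341 <1
  x=-1.389: |R|=0.18351 <1
  x=-1.144: |R|=0.00087 <1
  x=-3.150: |R|=1.26009 >1
  x=-2.814: |R|=1.08175 >1
  x=-2.771: |R|=1.05812 >1
Stable set (-2.6667, 0).

z∈(-2.6667,0).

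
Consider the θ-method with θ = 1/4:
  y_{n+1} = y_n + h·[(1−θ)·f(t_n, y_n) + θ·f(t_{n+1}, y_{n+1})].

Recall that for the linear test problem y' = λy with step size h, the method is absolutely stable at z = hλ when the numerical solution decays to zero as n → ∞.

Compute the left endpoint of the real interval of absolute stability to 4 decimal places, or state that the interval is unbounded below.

left endpoint -4.0000.

On y'=λy, z=hλ:
  y_{n+1} = y_n + z·[3/4·y_n + 1/4·y_{n+1}] ⇒ (1 − 1/4z)y_{n+1} = (1 + 3/4z)y_n
  Hence R(z) = (1 + 3/4z)/(1 − 1/4z).

Find x<0 with |R(x)|<1.
x=-0.58: |R|=0.4934
R=−1: 1+3/4x = −1+1/4x ⇒ -1/2x=2 ⇒ x=2/(-1/2)=-4.0000
Confirm numerically:
  x=-3.877: |R|=0.96877 <1
  x=-3.303: |R|=0.80912 <1
  x=-2.011: |R|=0.33821 <1
  x=-4.579: |R|=1.13498 >1
  x=-4.236: |R|=1.05731 >1
Interval (-4.0000, 0).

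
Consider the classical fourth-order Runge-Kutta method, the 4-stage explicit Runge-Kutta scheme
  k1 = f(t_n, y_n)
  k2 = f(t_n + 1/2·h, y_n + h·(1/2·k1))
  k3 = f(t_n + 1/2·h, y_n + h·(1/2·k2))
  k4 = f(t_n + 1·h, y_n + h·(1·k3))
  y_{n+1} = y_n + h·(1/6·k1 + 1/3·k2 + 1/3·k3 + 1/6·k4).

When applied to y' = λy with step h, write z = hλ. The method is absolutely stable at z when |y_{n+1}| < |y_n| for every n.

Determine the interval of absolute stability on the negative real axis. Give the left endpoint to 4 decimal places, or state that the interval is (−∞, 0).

Set f=λy, z=hλ:
  order 4, 4-stage ⇒ R(z)=1+z+z^2/2+z^3/6+z^4/24
  (e.g. R(-1.72)=0.27580, |R|=0.27580)

Solve |R(x)|<1 on ℝ⁻.
x=-1.72: |R|=0.2758
|R(-1.81)|=0.2870 |R(-1.49)|=0.2741 |R(-0.77)|=0.4650
Bisect:
  x_lo=-3.4167 |R|=2.4508  x_hi=-0.1115 |R|=0.8945
  mid=-1.76411 |R|=0.28047 →hi
  mid=-2.59040 |R|=0.74378 →hi
  mid=-3.00355 |R|=1.38211 →lo
  mid=-2.79698 |R|=1.01776 →lo
  mid=-2.69369 |R|=0.87045 →hi
  mid=-2.74533 |R|=0.94140 →hi
  mid=-2.77115 |R|=0.97889 →hi
  mid=-2.78406 |R|=0.99815 →hi
  mid=-2.79052 |R|=1.00791 →lo
  mid=-2.78729 |R|=1.00302 →lo
  ...
  [-2.78548,-2.78527] ⇒ x*=-2.7853
Stable set (-2.7853, 0).

(-2.7853, 0).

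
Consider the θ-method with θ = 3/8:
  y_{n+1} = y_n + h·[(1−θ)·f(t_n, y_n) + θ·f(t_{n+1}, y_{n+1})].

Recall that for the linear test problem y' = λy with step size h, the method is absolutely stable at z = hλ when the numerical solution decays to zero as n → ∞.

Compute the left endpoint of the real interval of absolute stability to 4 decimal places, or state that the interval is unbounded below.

left endpoint -8.0000.

Set f=λy, z=hλ:
  y_{n+1} = y_n + z·[5/8·y_n + 3/8·y_{n+1}] ⇒ (1 − 3/8z)y_{n+1} = (1 + 5/8z)y_n
  R(z) = (1 + 5/8z)/(1 − 3/8z).

Solve |R(x)|<1 on ℝ⁻.
x=-0.5: |R|=0.5789
R=−1: 1+5/8x = −1+3/8x ⇒ -1/4x=2 ⇒ x=2/(-1/4)=-8.0000
Confirm numerically:
  x=-7.482: |R|=0.96597 <1
  x=-6.132: |R|=0.85846 <1
  x=-3.752: |R|=0.55879 <1
  x=-3.209: |R|=0.45640 <1
  x=-8.489: |R|=1.02922 >1
  x=-8.391: |R|=1.02357 >1
Stable set (-8.0000, 0).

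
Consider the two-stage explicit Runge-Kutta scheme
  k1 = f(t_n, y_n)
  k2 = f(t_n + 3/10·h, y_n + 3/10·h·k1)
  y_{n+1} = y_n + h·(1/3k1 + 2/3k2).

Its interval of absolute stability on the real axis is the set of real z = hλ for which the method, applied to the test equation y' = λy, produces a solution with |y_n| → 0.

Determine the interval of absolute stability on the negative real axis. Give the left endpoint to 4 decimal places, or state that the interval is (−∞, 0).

z∈(-5.0000,0).

Set f=λy, z=hλ:
  k1=λy_n ⇒ h·k1=z·y_n;  k2=λ(1+3/10z)y_n ⇒ h·k2=z(1+3/10z)y_n
  y_{n+1}/y_n = 1 + 1/3z + 2/3z(1+3/10z) = 1 + z + 1/5z²
  so R(z) = 1 + z + 1/5z².

Solve |R(x)|<1 on ℝ⁻.
x=-1.38: |R|=0.0009
R=1: x+1/5x²=0 ⇒ x=−5=-5.0000; min R=1−1/(4·1/5)=-0.2500>−1
Confirm numerically:
  x=-4.291: |R|=0.39154 <1
  x=-4.174: |R|=0.31046 <1
  x=-2.463: |R|=0.24973 <1
  x=-5.483: |R|=1.52966 >1
  x=-5.112: |R|=1.11451 >1
  x=-5.061: |R|=1.06174 >1
So |R|<1 on (-5.0000, 0).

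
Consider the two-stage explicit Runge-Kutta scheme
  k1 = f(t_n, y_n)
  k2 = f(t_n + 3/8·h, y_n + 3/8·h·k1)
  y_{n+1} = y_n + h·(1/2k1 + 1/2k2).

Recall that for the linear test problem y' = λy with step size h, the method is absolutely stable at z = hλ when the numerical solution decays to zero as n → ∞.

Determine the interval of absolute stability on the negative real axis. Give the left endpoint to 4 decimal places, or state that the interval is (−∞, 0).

Test eqn y'=λy, z=hλ:
  k1=λy_n ⇒ h·k1=z·y_n;  k2=λ(1+3/8z)y_n ⇒ h·k2=z(1+3/8z)y_n
  y_{n+1}/y_n = 1 + 1/2z + 1/2z(1+3/8z) = 1 + z + 3/16z²
  R(z) = 1 + z + 3/16z².

Find x<0 with |R(x)|<1.
x=-1.03: |R|=0.1689
R=1: x+3/16x²=0 ⇒ x=−16/3=-5.3333; min R=1−1/(4·3/16)=-0.3333>−1
Confirm numerically:
  x=-4.669: |R|=0.41842 <1
  x=-3.497: |R|=0.20406 <1
  x=-3.082: |R|=0.30099 <1
  x=-2.508: |R|=0.32861 <1
  x=-5.930: |R|=1.66342 >1
  x=-5.469: |R|=1.13912 >1
Interval (-5.3333, 0).

(-5.3333, 0).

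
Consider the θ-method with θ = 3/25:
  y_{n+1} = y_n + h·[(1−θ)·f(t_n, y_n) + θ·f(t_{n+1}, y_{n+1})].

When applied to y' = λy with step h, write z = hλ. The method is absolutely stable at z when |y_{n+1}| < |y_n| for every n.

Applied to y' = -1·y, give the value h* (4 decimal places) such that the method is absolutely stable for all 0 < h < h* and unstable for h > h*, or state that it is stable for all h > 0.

Test eqn y'=λy, z=hλ:
  y_{n+1} = y_n + z·[22/25·y_n + 3/25·y_{n+1}] ⇒ (1 − 3/25z)y_{n+1} = (1 + 22/25z)y_n
  Hence R(z) = (1 + 22/25z)/(1 − 3/25z).

Find x<0 with |R(x)|<1.
x=-0.89: |R|=0.1959
R=−1: 1+22/25x = −1+3/25x ⇒ -19/25x=2 ⇒ x=2/(-19/25)=-2.6316
Confirm numerically:
  x=-2.483: |R|=0.91300 <1
  x=-2.148: |R|=0.70780 <1
  x=-2.054: |R|=0.64784 <1
  x=-2.959: |R|=1.18363 >1
  x=-2.854: |R|=1.12592 >1
Interval (-2.6316, 0).

(-2.6316,0); λ=-1 ⇒ h* = (50/19)/1 = 2.6316.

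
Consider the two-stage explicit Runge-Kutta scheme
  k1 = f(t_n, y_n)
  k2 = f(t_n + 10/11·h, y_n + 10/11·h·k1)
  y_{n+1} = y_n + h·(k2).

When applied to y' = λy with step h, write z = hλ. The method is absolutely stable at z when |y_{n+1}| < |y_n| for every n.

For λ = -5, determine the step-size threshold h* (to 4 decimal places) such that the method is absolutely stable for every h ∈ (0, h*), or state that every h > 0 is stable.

With y'=λy (z=hλ):
  k1=λy_n ⇒ h·k1=z·y_n;  k2=λ(1+10/11z)y_n ⇒ h·k2=z(1+10/11z)y_n
  y_{n+1}/y_n = 1 + z(1+10/11z) = 1 + z + 10/11z²
  R(z) = 1 + z + 10/11z².

Need |R(x)|<1, x<0.
x=-0.61: |R|=0.7283
R=1: x+10/11x²=0 ⇒ x=−11/10=-1.1000; min R=1−1/(4·10/11)=0.7250>−1
Confirm numerically:
  x=-0.954: |R|=0.87338 <1
  x=-0.806: |R|=0.78458 <1
  x=-0.557: |R|=0.72504 <1
  x=-1.519: |R|=1.57860 >1
  x=-1.383: |R|=1.35581 >1
  x=-1.275: |R|=1.20284 >1
Interval (-1.1000, 0).

(-1.1000,0); λ=-5 ⇒ h* = (11/10)/5 = 0.2200.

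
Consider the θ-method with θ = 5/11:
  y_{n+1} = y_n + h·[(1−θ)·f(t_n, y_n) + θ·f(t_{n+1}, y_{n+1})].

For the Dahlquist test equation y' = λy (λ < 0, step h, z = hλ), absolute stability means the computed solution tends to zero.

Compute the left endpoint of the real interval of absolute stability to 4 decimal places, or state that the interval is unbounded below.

With y'=λy (z=hλ):
  y_{n+1} = y_n + z·[6/11·y_n + 5/11·y_{n+1}] ⇒ (1 − 5/11z)y_{n+1} = (1 + 6/11z)y_n
  R(z) = (1 + 6/11z)/(1 − 5/11z).

Solve |R(x)|<1 on ℝ⁻.
x=-1.46: |R|=0.1224
R=−1: 1+6/11x = −1+5/11x ⇒ -1/11x=2 ⇒ x=2/(-1/11)=-22.0000
Confirm numerically:
  x=-18.218: |R|=0.96295 <1
  x=-16.852: |R|=0.94596 <1
  x=-10.716: |R|=0.82527 <1
  x=-22.244: |R|=1.00200 >1
  x=-22.140: |R|=1.00115 >1
So |R|<1 on (-22.0000, 0).

z* = -22.0000.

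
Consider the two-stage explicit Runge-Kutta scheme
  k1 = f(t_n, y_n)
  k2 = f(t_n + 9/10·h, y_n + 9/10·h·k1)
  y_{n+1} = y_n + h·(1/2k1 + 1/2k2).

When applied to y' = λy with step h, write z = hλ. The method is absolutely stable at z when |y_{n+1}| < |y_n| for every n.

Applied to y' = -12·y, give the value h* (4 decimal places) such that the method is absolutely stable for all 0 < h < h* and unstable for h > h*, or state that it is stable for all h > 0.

(-2.2222,0); λ=-12 ⇒ h* = (20/9)/12 = 0.1852.

Test eqn y'=λy, z=hλ:
  k1=λy_n ⇒ h·k1=z·y_n;  k2=λ(1+9/10z)y_n ⇒ h·k2=z(1+9/10z)y_n
  y_{n+1}/y_n = 1 + 1/2z + 1/2z(1+9/10z) = 1 + z + 9/20z²
  ⇒ R(z) = 1 + z + 9/20z².

Boundary: |R(x)|=1, x<0.
x=-0.79: |R|=0.4908
R=1: x+9/20x²=0 ⇒ x=−20/9=-2.2222; min R=1−1/(4·9/20)=0.4444>−1
Confirm numerically:
  x=-1.834: |R|=0.67960 <1
  x=-1.127: |R|=0.44456 <1
  x=-1.124: |R|=0.44452 <1
  x=-2.470: |R|=1.27541 >1
  x=-2.378: |R|=1.16670 >1
Stable set (-2.2222, 0).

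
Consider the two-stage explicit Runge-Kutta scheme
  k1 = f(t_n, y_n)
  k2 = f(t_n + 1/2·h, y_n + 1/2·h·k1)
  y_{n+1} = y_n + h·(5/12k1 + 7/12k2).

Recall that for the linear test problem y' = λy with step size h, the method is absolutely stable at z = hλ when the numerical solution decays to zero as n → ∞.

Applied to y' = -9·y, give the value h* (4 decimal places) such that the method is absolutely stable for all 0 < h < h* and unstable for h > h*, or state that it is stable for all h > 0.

(-3.4286,0); λ=-9 ⇒ h* = (24/7)/9 = 0.3810.

Test eqn y'=λy, z=hλ:
  k1=λy_n ⇒ h·k1=z·y_n;  k2=λ(1+1/2z)y_n ⇒ h·k2=z(1+1/2z)y_n
  y_{n+1}/y_n = 1 + 5/12z + 7/12z(1+1/2z) = 1 + z + 7/24z²
  ⇒ R(z) = 1 + z + 7/24z².

Boundary: |R(x)|=1, x<0.
x=-1.58: |R|=0.1481
R=1: x+7/24x²=0 ⇒ x=−24/7=-3.4286; min R=1−1/(4·7/24)=0.1429>−1
Confirm numerically:
  x=-3.311: |R|=0.88646 <1
  x=-2.123: |R|=0.19158 <1
  x=-2.039: |R|=0.17361 <1
  x=-3.904: |R|=1.54135 >1
  x=-3.523: |R|=1.09703 >1
Stable set (-3.4286, 0).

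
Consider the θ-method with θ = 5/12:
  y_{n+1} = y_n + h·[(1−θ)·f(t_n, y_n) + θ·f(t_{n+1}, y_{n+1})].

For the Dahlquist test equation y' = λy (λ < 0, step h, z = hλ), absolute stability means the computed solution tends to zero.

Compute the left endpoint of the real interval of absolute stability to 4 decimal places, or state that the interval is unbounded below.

With y'=λy (z=hλ):
  y_{n+1} = y_n + z·[7/12·y_n + 5/12·y_{n+1}] ⇒ (1 − 5/12z)y_{n+1} = (1 + 7/12z)y_n
  so R(z) = (1 + 7/12z)/(1 − 5/12z).

Boundary: |R(x)|=1, x<0.
x=-0.69: |R|=0.4641
R=−1: 1+7/12x = −1+5/12x ⇒ -1/6x=2 ⇒ x=2/(-1/6)=-12.0000
Confirm numerically:
  x=-7.291: |R|=0.80563 <1
  x=-6.368: |R|=0.74307 <1
  x=-6.070: |R|=0.71995 <1
  x=-12.567: |R|=1.01515 >1
  x=-12.183: |R|=1.00502 >1
  x=-12.100: |R|=1.00276 >1
Interval (-12.0000, 0).

left endpoint -12.0000.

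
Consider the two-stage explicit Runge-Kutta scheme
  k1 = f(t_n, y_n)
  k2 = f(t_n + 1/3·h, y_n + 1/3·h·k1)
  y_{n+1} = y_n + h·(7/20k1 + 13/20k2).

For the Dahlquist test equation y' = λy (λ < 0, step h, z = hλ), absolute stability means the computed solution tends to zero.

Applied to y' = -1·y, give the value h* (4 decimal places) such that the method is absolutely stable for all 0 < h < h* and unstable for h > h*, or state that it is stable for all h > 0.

Test eqn y'=λy, z=hλ:
  k1=λy_n ⇒ h·k1=z·y_n;  k2=λ(1+1/3z)y_n ⇒ h·k2=z(1+1/3z)y_n
  y_{n+1}/y_n = 1 + 7/20z + 13/20z(1+1/3z) = 1 + z + 13/60z²
  R(z) = 1 + z + 13/60z².

Boundary: |R(x)|=1, x<0.
x=-0.5: |R|=0.5542
R=1: x+13/60x²=0 ⇒ x=−60/13=-4.6154; min R=1−1/(4·13/60)=-0.1538>−1
Confirm numerically:
  x=-4.135: |R|=0.56962 <1
  x=-2.907: |R|=0.07603 <1
  x=-2.408: |R|=0.15167 <1
  x=-2.111: |R|=0.14546 <1
  x=-5.191: |R|=1.64740 >1
  x=-5.016: |R|=1.43539 >1
Stable set (-4.6154, 0).

(-4.6154,0); λ=-1 ⇒ h* = (60/13)/1 = 4.6154.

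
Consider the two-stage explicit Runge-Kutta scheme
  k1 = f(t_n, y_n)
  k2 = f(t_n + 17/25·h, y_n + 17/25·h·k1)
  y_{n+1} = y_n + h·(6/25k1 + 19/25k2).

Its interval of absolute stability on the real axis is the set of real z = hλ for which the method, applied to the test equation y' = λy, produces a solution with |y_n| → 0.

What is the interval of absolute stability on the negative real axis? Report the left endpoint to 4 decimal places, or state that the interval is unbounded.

Set f=λy, z=hλ:
  k1=λy_n ⇒ h·k1=z·y_n;  k2=λ(1+17/25z)y_n ⇒ h·k2=z(1+17/25z)y_n
  y_{n+1}/y_n = 1 + 6/25z + 19/25z(1+17/25z) = 1 + z + 323/625z²
  Hence R(z) = 1 + z + 323/625z².

Find x<0 with |R(x)|<1.
x=-1.49: |R|=0.6573
R=1: x+323/625x²=0 ⇒ x=−625/323=-1.9350; min R=1−1/(4·323/625)=0.5163>−1
Confirm numerically:
  x=-1.342: |R|=0.58874 <1
  x=-1.158: |R|=0.53501 <1
  x=-0.878: |R|=0.52039 <1
  x=-2.379: |R|=1.54590 >1
  x=-2.295: |R|=1.42700 >1
  x=-2.224: |R|=1.33218 >1
Stable set (-1.9350, 0).

z∈(-1.9350,0).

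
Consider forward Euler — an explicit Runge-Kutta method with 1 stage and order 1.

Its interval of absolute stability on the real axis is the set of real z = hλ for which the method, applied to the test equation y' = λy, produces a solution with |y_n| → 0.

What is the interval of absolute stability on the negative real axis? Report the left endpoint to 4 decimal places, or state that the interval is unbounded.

Set f=λy, z=hλ:
  order 1, 1-stage ⇒ R(z)=1+z
  (e.g. R(-1.12)=-0.12000, |R|=0.12000)

Solve |R(x)|<1 on ℝ⁻.
x=-1.12: |R|=0.1200
|R(-1.77)|=0.7700 |R(-1.75)|=0.7500 |R(-0.59)|=0.4100
Bisect:
  x_lo=-2.7972 |R|=1.7972  x_hi=-0.0557 |R|=0.9443
  mid=-1.42649 |R|=0.42649 →hi
  mid=-2.11186 |R|=1.11186 →lo
  mid=-1.76918 |R|=0.76918 →hi
  mid=-1.94052 |R|=0.94052 →hi
  mid=-2.02619 |R|=1.02619 →lo
  mid=-1.98335 |R|=0.98335 →hi
  mid=-2.00477 |R|=1.00477 →lo
  mid=-1.99406 |R|=0.99406 →hi
  ...
  [-2.00009,-1.99992] ⇒ x*=-2.0000
Stable set (-2.0000, 0).

(-2.0000, 0).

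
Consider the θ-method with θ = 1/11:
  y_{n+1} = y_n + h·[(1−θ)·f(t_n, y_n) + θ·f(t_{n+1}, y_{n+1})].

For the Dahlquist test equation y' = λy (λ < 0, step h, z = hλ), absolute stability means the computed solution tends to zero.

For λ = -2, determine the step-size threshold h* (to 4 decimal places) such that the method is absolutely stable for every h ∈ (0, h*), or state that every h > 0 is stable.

On y'=λy, z=hλ:
  y_{n+1} = y_n + z·[10/11·y_n + 1/11·y_{n+1}] ⇒ (1 − 1/11z)y_{n+1} = (1 + 10/11z)y_n
  R(z) = (1 + 10/11z)/(1 − 1/11z).

Boundary: |R(x)|=1, x<0.
x=-0.62: |R|=0.4131
R=−1: 1+10/11x = −1+1/11x ⇒ -9/11x=2 ⇒ x=2/(-9/11)=-2.4444
Confirm numerically:
  x=-2.262: |R|=0.87619 <1
  x=-1.738: |R|=0.50086 <1
  x=-1.702: |R|=0.47394 <1
  x=-2.985: |R|=1.34787 >1
  x=-2.826: |R|=1.24837 >1
  x=-2.566: |R|=1.08064 >1
Interval (-2.4444, 0).

(-2.4444,0); λ=-2 ⇒ h* = (22/9)/2 = 1.2222.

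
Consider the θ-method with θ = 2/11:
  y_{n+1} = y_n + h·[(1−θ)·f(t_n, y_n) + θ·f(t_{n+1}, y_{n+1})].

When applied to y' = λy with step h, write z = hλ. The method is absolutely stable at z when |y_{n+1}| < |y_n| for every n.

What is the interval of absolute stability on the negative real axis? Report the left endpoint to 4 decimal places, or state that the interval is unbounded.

On y'=λy, z=hλ:
  y_{n+1} = y_n + z·[9/11·y_n + 2/11·y_{n+1}] ⇒ (1 − 2/11z)y_{n+1} = (1 + 9/11z)y_n
  so R(z) = (1 + 9/11z)/(1 − 2/11z).

Find x<0 with |R(x)|<1.
x=-1.04: |R|=0.1254
R=−1: 1+9/11x = −1+2/11x ⇒ -7/11x=2 ⇒ x=2/(-7/11)=-3.1429
Confirm numerically:
  x=-2.603: |R|=0.76681 <1
  x=-2.286: |R|=0.61482 <1
  x=-2.198: |R|=0.57041 <1
  x=-3.357: |R|=1.08462 >1
  x=-3.252: |R|=1.04365 >1
Stable set (-3.1429, 0).

(-3.1429, 0).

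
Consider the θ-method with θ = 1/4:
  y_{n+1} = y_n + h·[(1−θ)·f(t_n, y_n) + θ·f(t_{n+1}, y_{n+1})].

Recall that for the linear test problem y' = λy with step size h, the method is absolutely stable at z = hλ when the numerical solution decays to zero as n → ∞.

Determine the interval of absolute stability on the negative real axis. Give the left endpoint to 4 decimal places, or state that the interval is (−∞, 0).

z∈(-4.0000,0).

Set f=λy, z=hλ:
  y_{n+1} = y_n + z·[3/4·y_n + 1/4·y_{n+1}] ⇒ (1 − 1/4z)y_{n+1} = (1 + 3/4z)y_n
  Hence R(z) = (1 + 3/4z)/(1 − 1/4z).

Need |R(x)|<1, x<0.
x=-1.09: |R|=0.1434
R=−1: 1+3/4x = −1+1/4x ⇒ -1/2x=2 ⇒ x=2/(-1/2)=-4.0000
Confirm numerically:
  x=-3.128: |R|=0.75533 <1
  x=-2.178: |R|=0.41017 <1
  x=-2.176: |R|=0.40933 <1
  x=-4.582: |R|=1.13563 >1
  x=-4.449: |R|=1.10628 >1
  x=-4.095: |R|=1.02347 >1
Stable set (-4.0000, 0).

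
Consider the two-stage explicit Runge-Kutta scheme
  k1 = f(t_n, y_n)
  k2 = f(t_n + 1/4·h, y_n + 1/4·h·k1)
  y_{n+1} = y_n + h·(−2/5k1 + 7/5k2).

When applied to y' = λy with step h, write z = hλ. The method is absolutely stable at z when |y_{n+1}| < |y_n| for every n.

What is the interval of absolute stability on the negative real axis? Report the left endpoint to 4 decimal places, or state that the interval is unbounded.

With y'=λy (z=hλ):
  k1=λy_n ⇒ h·k1=z·y_n;  k2=λ(1+1/4z)y_n ⇒ h·k2=z(1+1/4z)y_n
  y_{n+1}/y_n = 1 − 2/5z + 7/5z(1+1/4z) = 1 + z + 7/20z²
  R(z) = 1 + z + 7/20z².

Need |R(x)|<1, x<0.
x=-1.59: |R|=0.2948
R=1: x+7/20x²=0 ⇒ x=−20/7=-2.8571; min R=1−1/(4·7/20)=0.2857>−1
Confirm numerically:
  x=-2.520: |R|=0.70264 <1
  x=-2.326: |R|=0.56760 <1
  x=-2.265: |R|=0.53058 <1
  x=-3.407: |R|=1.65568 >1
  x=-2.961: |R|=1.10763 >1
So |R|<1 on (-2.8571, 0).

z∈(-2.8571,0).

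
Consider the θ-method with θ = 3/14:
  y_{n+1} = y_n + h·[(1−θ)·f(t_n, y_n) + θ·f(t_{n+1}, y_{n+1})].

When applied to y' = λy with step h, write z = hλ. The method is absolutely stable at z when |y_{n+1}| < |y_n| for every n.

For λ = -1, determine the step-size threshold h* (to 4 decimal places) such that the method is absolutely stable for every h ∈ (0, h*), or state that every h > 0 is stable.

With y'=λy (z=hλ):
  y_{n+1} = y_n + z·[11/14·y_n + 3/14·y_{n+1}] ⇒ (1 − 3/14z)y_{n+1} = (1 + 11/14z)y_n
  so R(z) = (1 + 11/14z)/(1 − 3/14z).

Boundary: |R(x)|=1, x<0.
x=-0.41: |R|=0.6231
R=−1: 1+11/14x = −1+3/14x ⇒ -4/7x=2 ⇒ x=2/(-4/7)=-3.5000
Confirm numerically:
  x=-2.669: |R|=0.69791 <1
  x=-2.002: |R|=0.40098 <1
  x=-1.721: |R|=0.25732 <1
  x=-1.640: |R|=0.21353 <1
  x=-3.953: |R|=1.14014 >1
  x=-3.740: |R|=1.07613 >1
Interval (-3.5000, 0).

(-3.5000,0); λ=-1 ⇒ h* = (7/2)/1 = 3.5000.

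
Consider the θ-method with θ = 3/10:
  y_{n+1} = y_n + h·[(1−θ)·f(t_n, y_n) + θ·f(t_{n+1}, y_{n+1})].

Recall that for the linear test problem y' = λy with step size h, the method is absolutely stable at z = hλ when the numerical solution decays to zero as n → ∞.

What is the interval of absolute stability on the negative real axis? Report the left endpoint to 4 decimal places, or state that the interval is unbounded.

z∈(-5.0000,0).

Set f=λy, z=hλ:
  y_{n+1} = y_n + z·[7/10·y_n + 3/10·y_{n+1}] ⇒ (1 − 3/10z)y_{n+1} = (1 + 7/10z)y_n
  R(z) = (1 + 7/10z)/(1 − 3/10z).

Solve |R(x)|<1 on ℝ⁻.
x=-0.57: |R|=0.5132
R=−1: 1+7/10x = −1+3/10x ⇒ -2/5x=2 ⇒ x=2/(-2/5)=-5.0000
Confirm numerically:
  x=-4.011: |R|=0.82045 <1
  x=-3.837: |R|=0.78374 <1
  x=-3.595: |R|=0.72961 <1
  x=-5.486: |R|=1.07347 >1
  x=-5.298: |R|=1.04603 >1
So |R|<1 on (-5.0000, 0).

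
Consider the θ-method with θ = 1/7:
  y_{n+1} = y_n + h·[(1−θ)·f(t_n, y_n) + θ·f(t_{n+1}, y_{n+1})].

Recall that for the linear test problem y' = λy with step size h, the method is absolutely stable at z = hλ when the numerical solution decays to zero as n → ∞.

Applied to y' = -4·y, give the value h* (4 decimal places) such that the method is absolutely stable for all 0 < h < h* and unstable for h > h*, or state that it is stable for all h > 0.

(-2.8000,0); λ=-4 ⇒ h* = (14/5)/4 = 0.7000.

Test eqn y'=λy, z=hλ:
  y_{n+1} = y_n + z·[6/7·y_n + 1/7·y_{n+1}] ⇒ (1 − 1/7z)y_{n+1} = (1 + 6/7z)y_n
  ⇒ R(z) = (1 + 6/7z)/(1 − 1/7z).

Solve |R(x)|<1 on ℝ⁻.
x=-0.85: |R|=0.2420
R=−1: 1+6/7x = −1+1/7x ⇒ -5/7x=2 ⇒ x=2/(-5/7)=-2.8000
Confirm numerically:
  x=-2.780: |R|=0.98978 <1
  x=-2.602: |R|=0.89690 <1
  x=-2.379: |R|=0.77556 <1
  x=-1.849: |R|=0.46265 <1
  x=-3.168: |R|=1.18096 >1
  x=-3.109: |R|=1.15283 >1
Interval (-2.8000, 0).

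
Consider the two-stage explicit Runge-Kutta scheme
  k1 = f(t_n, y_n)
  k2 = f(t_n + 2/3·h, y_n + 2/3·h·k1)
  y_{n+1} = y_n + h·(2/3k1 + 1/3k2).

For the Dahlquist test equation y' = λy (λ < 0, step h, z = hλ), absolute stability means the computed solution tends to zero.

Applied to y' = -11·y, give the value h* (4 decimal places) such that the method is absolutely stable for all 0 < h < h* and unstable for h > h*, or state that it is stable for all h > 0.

Test eqn y'=λy, z=hλ:
  k1=λy_n ⇒ h·k1=z·y_n;  k2=λ(1+2/3z)y_n ⇒ h·k2=z(1+2/3z)y_n
  y_{n+1}/y_n = 1 + 2/3z + 1/3z(1+2/3z) = 1 + z + 2/9z²
  ⇒ R(z) = 1 + z + 2/9z².

Need |R(x)|<1, x<0.
x=-0.52: |R|=0.5401
R=1: x+2/9x²=0 ⇒ x=−9/2=-4.5000; min R=1−1/(4·2/9)=-0.1250>−1
Confirm numerically:
  x=-4.125: |R|=0.65625 <1
  x=-3.132: |R|=0.04787 <1
  x=-2.374: |R|=0.12158 <1
  x=-4.876: |R|=1.40742 >1
  x=-4.602: |R|=1.10431 >1
Interval (-4.5000, 0).

(-4.5000,0); λ=-11 ⇒ h* = (9/2)/11 = 0.4091.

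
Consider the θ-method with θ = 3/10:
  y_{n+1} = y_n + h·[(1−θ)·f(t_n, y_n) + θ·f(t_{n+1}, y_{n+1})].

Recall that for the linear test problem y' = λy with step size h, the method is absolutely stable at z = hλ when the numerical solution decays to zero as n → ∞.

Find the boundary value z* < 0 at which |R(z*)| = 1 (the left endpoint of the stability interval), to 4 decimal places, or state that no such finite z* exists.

Test eqn y'=λy, z=hλ:
  y_{n+1} = y_n + z·[7/10·y_n + 3/10·y_{n+1}] ⇒ (1 − 3/10z)y_{n+1} = (1 + 7/10z)y_n
  R(z) = (1 + 7/10z)/(1 − 3/10z).

Boundary: |R(x)|=1, x<0.
x=-0.7: |R|=0.4215
R=−1: 1+7/10x = −1+3/10x ⇒ -2/5x=2 ⇒ x=2/(-2/5)=-5.0000
Confirm numerically:
  x=-4.756: |R|=0.95978 <1
  x=-3.393: |R|=0.68145 <1
  x=-2.157: |R|=0.30957 <1
  x=-2.065: |R|=0.27508 <1
  x=-5.393: |R|=1.06005 >1
  x=-5.320: |R|=1.04931 >1
So |R|<1 on (-5.0000, 0).

left endpoint -5.0000.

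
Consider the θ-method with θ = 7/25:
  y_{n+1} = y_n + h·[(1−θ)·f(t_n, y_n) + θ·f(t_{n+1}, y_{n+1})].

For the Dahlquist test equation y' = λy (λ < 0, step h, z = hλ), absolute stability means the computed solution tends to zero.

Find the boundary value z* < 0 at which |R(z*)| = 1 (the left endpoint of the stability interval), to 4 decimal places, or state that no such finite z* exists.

left endpoint -4.5455.

Set f=λy, z=hλ:
  y_{n+1} = y_n + z·[18/25·y_n + 7/25·y_{n+1}] ⇒ (1 − 7/25z)y_{n+1} = (1 + 18/25z)y_n
  ⇒ R(z) = (1 + 18/25z)/(1 − 7/25z).

Need |R(x)|<1, x<0.
x=-0.65: |R|=0.4501
R=−1: 1+18/25x = −1+7/25x ⇒ -11/25x=2 ⇒ x=2/(-11/25)=-4.5455
Confirm numerically:
  x=-2.121: |R|=0.33071 <1
  x=-1.864: |R|=0.22477 <1
  x=-1.851: |R|=0.21914 <1
  x=-5.120: |R|=1.10388 >1
  x=-5.111: |R|=1.10236 >1
So |R|<1 on (-4.5455, 0).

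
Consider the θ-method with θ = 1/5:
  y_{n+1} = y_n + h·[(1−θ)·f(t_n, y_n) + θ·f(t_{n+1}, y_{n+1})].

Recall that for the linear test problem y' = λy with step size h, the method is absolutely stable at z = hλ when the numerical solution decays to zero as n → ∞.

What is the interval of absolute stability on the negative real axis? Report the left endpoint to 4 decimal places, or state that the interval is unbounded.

Set f=λy, z=hλ:
  y_{n+1} = y_n + z·[4/5·y_n + 1/5·y_{n+1}] ⇒ (1 − 1/5z)y_{n+1} = (1 + 4/5z)y_n
  ⇒ R(z) = (1 + 4/5z)/(1 − 1/5z).

Solve |R(x)|<1 on ℝ⁻.
x=-0.33: |R|=0.6904
R=−1: 1+4/5x = −1+1/5x ⇒ -3/5x=2 ⇒ x=2/(-3/5)=-3.3333
Confirm numerically:
  x=-2.981: |R|=0.86756 <1
  x=-2.647: |R|=0.73074 <1
  x=-1.938: |R|=0.39666 <1
  x=-3.713: |R|=1.13072 >1
  x=-3.383: |R|=1.01777 >1
Stable set (-3.3333, 0).

(-3.3333, 0).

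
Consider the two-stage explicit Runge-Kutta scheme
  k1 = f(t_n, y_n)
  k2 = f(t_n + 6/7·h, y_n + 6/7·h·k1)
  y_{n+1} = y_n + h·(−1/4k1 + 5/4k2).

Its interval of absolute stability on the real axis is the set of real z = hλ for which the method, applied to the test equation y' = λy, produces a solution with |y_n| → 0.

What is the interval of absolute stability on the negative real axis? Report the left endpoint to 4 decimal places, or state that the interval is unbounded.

With y'=λy (z=hλ):
  k1=λy_n ⇒ h·k1=z·y_n;  k2=λ(1+6/7z)y_n ⇒ h·k2=z(1+6/7z)y_n
  y_{n+1}/y_n = 1 − 1/4z + 5/4z(1+6/7z) = 1 + z + 15/14z²
  R(z) = 1 + z + 15/14z².

Need |R(x)|<1, x<0.
x=-1.05: |R|=1.1313
R=1: x+15/14x²=0 ⇒ x=−14/15=-0.9333; min R=1−1/(4·15/14)=0.7667>−1
Confirm numerically:
  x=-0.869: |R|=0.94010 <1
  x=-0.821: |R|=0.90119 <1
  x=-0.756: |R|=0.85636 <1
  x=-0.728: |R|=0.83984 <1
  x=-1.516: |R|=1.94642 >1
  x=-1.217: |R|=1.36988 >1
Interval (-0.9333, 0).

(-0.9333, 0).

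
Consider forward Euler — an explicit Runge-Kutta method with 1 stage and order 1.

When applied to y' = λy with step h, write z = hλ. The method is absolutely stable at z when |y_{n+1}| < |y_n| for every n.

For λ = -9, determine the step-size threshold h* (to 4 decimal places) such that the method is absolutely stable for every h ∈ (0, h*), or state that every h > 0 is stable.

On y'=λy, z=hλ:
  order 1, 1-stage ⇒ R(z)=1+z
  (e.g. R(-1.06)=-0.06000, |R|=0.06000)

Boundary: |R(x)|=1, x<0.
x=-1.06: |R|=0.0600
|R(-1.92)|=0.9200 |R(-1.77)|=0.7700 |R(-0.55)|=0.4500
Bisect:
  x_lo=-2.8506 |R|=1.8506  x_hi=-0.1364 |R|=0.8636
  mid=-1.49352 |R|=0.49352 →hi
  mid=-2.17206 |R|=1.17206 →lo
  mid=-1.83279 |R|=0.83279 →hi
  mid=-2.00243 |R|=1.00243 →lo
  mid=-1.91761 |R|=0.91761 →hi
  mid=-1.96002 |R|=0.96002 →hi
  mid=-1.98122 |R|=0.98122 →hi
  ...
  [-2.00011,-1.99994] ⇒ x*=-2.0000
Interval (-2.0000, 0).

(-2.0000,0); λ=-9 ⇒ h* = 0.2222.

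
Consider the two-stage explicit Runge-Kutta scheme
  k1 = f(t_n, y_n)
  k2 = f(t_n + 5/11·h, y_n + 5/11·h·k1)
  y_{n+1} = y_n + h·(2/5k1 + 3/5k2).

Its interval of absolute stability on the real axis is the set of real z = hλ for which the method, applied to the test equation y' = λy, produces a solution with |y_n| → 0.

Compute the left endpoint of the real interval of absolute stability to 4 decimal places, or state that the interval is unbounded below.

z* = -3.6667.

Set f=λy, z=hλ:
  k1=λy_n ⇒ h·k1=z·y_n;  k2=λ(1+5/11z)y_n ⇒ h·k2=z(1+5/11z)y_n
  y_{n+1}/y_n = 1 + 2/5z + 3/5z(1+5/11z) = 1 + z + 3/11z²
  ⇒ R(z) = 1 + z + 3/11z².

Boundary: |R(x)|=1, x<0.
x=-1.59: |R|=0.0995
R=1: x+3/11x²=0 ⇒ x=−11/3=-3.6667; min R=1−1/(4·3/11)=0.0833>−1
Confirm numerically:
  x=-2.857: |R|=0.36912 <1
  x=-2.645: |R|=0.26301 <1
  x=-1.797: |R|=0.08369 <1
  x=-1.706: |R|=0.08776 <1
  x=-4.146: |R|=1.54200 >1
  x=-3.854: |R|=1.19690 >1
So |R|<1 on (-3.6667, 0).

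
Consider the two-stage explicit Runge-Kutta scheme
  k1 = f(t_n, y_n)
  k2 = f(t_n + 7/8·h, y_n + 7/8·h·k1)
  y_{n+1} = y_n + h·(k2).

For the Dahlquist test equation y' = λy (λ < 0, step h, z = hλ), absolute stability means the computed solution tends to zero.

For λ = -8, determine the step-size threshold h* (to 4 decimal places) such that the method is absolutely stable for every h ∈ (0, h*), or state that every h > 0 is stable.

With y'=λy (z=hλ):
  k1=λy_n ⇒ h·k1=z·y_n;  k2=λ(1+7/8z)y_n ⇒ h·k2=z(1+7/8z)y_n
  y_{n+1}/y_n = 1 + z(1+7/8z) = 1 + z + 7/8z²
  ⇒ R(z) = 1 + z + 7/8z².

Solve |R(x)|<1 on ℝ⁻.
x=-1.06: |R|=0.9232
R=1: x+7/8x²=0 ⇒ x=−8/7=-1.1429; min R=1−1/(4·7/8)=0.7143>−1
Confirm numerically:
  x=-1.017: |R|=0.88800 <1
  x=-0.871: |R|=0.79281 <1
  x=-0.794: |R|=0.75763 <1
  x=-0.610: |R|=0.71559 <1
  x=-1.288: |R|=1.16358 >1
  x=-1.194: |R|=1.05343 >1
So |R|<1 on (-1.1429, 0).

(-1.1429,0); λ=-8 ⇒ h* = (8/7)/8 = 0.1429.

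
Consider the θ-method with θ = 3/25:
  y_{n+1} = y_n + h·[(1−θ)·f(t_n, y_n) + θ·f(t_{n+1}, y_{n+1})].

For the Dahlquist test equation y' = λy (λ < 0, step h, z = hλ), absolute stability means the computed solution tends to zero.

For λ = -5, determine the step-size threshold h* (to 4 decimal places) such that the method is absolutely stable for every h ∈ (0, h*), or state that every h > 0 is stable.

On y'=λy, z=hλ:
  y_{n+1} = y_n + z·[22/25·y_n + 3/25·y_{n+1}] ⇒ (1 − 3/25z)y_{n+1} = (1 + 22/25z)y_n
  Hence R(z) = (1 + 22/25z)/(1 − 3/25z).

Find x<0 with |R(x)|<1.
x=-0.91: |R|=0.1796
R=−1: 1+22/25x = −1+3/25x ⇒ -19/25x=2 ⇒ x=2/(-19/25)=-2.6316
Confirm numerically:
  x=-2.576: |R|=0.96773 <1
  x=-2.029: |R|=0.63171 <1
  x=-1.077: |R|=0.04626 <1
  x=-2.728: |R|=1.05521 >1
  x=-2.710: |R|=1.04497 >1
Interval (-2.6316, 0).

(-2.6316,0); λ=-5 ⇒ h* = (50/19)/5 = 0.5263.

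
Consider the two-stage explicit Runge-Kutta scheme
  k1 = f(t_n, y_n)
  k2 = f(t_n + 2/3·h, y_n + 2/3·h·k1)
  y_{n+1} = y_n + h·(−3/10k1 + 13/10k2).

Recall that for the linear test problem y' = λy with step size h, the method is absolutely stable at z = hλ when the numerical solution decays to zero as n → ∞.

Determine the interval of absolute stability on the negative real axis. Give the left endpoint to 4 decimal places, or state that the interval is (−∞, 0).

(-1.1538, 0).

On y'=λy, z=hλ:
  k1=λy_n ⇒ h·k1=z·y_n;  k2=λ(1+2/3z)y_n ⇒ h·k2=z(1+2/3z)y_n
  y_{n+1}/y_n = 1 − 3/10z + 13/10z(1+2/3z) = 1 + z + 13/15z²
  Hence R(z) = 1 + z + 13/15z².

Solve |R(x)|<1 on ℝ⁻.
x=-1.62: |R|=1.6545
R=1: x+13/15x²=0 ⇒ x=−15/13=-1.1538; min R=1−1/(4·13/15)=0.7115>−1
Confirm numerically:
  x=-1.099: |R|=0.94776 <1
  x=-0.547: |R|=0.71231 <1
  x=-0.466: |R|=0.72220 <1
  x=-1.368: |R|=1.25390 >1
  x=-1.304: |R|=1.16969 >1
Interval (-1.1538, 0).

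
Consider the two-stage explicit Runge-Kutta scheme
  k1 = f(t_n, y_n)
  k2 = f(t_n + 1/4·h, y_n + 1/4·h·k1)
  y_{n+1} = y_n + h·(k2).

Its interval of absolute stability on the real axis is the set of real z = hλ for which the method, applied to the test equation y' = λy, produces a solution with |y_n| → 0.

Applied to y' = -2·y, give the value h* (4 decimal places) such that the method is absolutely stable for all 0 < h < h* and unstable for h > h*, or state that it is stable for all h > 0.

(-4.0000,0); λ=-2 ⇒ h* = (4)/2 = 2.0000.

With y'=λy (z=hλ):
  k1=λy_n ⇒ h·k1=z·y_n;  k2=λ(1+1/4z)y_n ⇒ h·k2=z(1+1/4z)y_n
  y_{n+1}/y_n = 1 + z(1+1/4z) = 1 + z + 1/4z²
  Hence R(z) = 1 + z + 1/4z².

Solve |R(x)|<1 on ℝ⁻.
x=-0.87: |R|=0.3192
R=1: x+1/4x²=0 ⇒ x=−4=-4.0000; min R=1−1/(4·1/4)=0.0000>−1
Confirm numerically:
  x=-3.682: |R|=0.70728 <1
  x=-2.699: |R|=0.12215 <1
  x=-2.380: |R|=0.03610 <1
  x=-1.814: |R|=0.00865 <1
  x=-4.426: |R|=1.47137 >1
  x=-4.356: |R|=1.38768 >1
Interval (-4.0000, 0).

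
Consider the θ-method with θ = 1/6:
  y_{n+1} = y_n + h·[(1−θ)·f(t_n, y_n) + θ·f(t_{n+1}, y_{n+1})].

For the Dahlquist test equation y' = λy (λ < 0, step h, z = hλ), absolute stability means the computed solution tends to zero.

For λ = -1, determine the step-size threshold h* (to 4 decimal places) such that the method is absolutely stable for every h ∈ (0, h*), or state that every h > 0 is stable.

With y'=λy (z=hλ):
  y_{n+1} = y_n + z·[5/6·y_n + 1/6·y_{n+1}] ⇒ (1 − 1/6z)y_{n+1} = (1 + 5/6z)y_n
  so R(z) = (1 + 5/6z)/(1 − 1/6z).

Solve |R(x)|<1 on ℝ⁻.
x=-1.23: |R|=0.0207
R=−1: 1+5/6x = −1+1/6x ⇒ -2/3x=2 ⇒ x=2/(-2/3)=-3.0000
Confirm numerically:
  x=-2.895: |R|=0.95278 <1
  x=-2.685: |R|=0.85492 <1
  x=-2.419: |R|=0.72396 <1
  x=-1.777: |R|=0.37097 <1
  x=-3.566: |R|=1.23667 >1
  x=-3.517: |R|=1.21730 >1
  x=-3.405: |R|=1.17225 >1
Interval (-3.0000, 0).

(-3.0000,0); λ=-1 ⇒ h* = (3)/1 = 3.0000.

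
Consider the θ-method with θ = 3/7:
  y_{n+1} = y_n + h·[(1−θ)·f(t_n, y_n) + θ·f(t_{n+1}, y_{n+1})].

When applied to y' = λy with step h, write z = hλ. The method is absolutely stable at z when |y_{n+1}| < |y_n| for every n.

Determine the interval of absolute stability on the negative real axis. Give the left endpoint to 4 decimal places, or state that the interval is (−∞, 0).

With y'=λy (z=hλ):
  y_{n+1} = y_n + z·[4/7·y_n + 3/7·y_{n+1}] ⇒ (1 − 3/7z)y_{n+1} = (1 + 4/7z)y_n
  so R(z) = (1 + 4/7z)/(1 − 3/7z).

Need |R(x)|<1, x<0.
x=-0.92: |R|=0.3402
R=−1: 1+4/7x = −1+3/7x ⇒ -1/7x=2 ⇒ x=2/(-1/7)=-14.0000
Confirm numerically:
  x=-8.339: |R|=0.82319 <1
  x=-7.091: |R|=0.75563 <1
  x=-6.609: |R|=0.72449 <1
  x=-6.150: |R|=0.69155 <1
  x=-14.525: |R|=1.01038 >1
  x=-14.372: |R|=1.00742 >1
Stable set (-14.0000, 0).

(-14.0000, 0).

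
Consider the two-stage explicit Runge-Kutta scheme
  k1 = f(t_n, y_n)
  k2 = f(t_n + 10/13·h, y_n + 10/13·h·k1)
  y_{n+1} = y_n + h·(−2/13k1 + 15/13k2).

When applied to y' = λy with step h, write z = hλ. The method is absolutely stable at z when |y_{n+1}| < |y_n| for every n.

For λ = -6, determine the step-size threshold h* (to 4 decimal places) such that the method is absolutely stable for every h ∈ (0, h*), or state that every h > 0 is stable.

Set f=λy, z=hλ:
  k1=λy_n ⇒ h·k1=z·y_n;  k2=λ(1+10/13z)y_n ⇒ h·k2=z(1+10/13z)y_n
  y_{n+1}/y_n = 1 − 2/13z + 15/13z(1+10/13z) = 1 + z + 150/169z²
  Hence R(z) = 1 + z + 150/169z².

Boundary: |R(x)|=1, x<0.
x=-0.49: |R|=0.7231
R=1: x+150/169x²=0 ⇒ x=−169/150=-1.1267; min R=1−1/(4·150/169)=0.7183>−1
Confirm numerically:
  x=-0.834: |R|=0.78336 <1
  x=-0.541: |R|=0.71878 <1
  x=-0.520: |R|=0.72000 <1
  x=-1.584: |R|=1.64297 >1
  x=-1.432: |R|=1.38808 >1
  x=-1.326: |R|=1.23460 >1
Interval (-1.1267, 0).

(-1.1267,0); λ=-6 ⇒ h* = (169/150)/6 = 0.1878.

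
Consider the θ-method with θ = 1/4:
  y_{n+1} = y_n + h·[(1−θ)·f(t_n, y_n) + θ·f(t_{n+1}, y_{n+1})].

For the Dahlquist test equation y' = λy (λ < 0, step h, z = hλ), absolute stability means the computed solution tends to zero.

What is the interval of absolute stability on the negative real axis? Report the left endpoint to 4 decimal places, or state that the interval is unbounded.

Set f=λy, z=hλ:
  y_{n+1} = y_n + z·[3/4·y_n + 1/4·y_{n+1}] ⇒ (1 − 1/4z)y_{n+1} = (1 + 3/4z)y_n
  R(z) = (1 + 3/4z)/(1 − 1/4z).

Need |R(x)|<1, x<0.
x=-0.55: |R|=0.5165
R=−1: 1+3/4x = −1+1/4x ⇒ -1/2x=2 ⇒ x=2/(-1/2)=-4.0000
Confirm numerically:
  x=-3.456: |R|=0.85408 <1
  x=-3.051: |R|=0.73082 <1
  x=-1.646: |R|=0.16614 <1
  x=-4.490: |R|=1.11543 >1
  x=-4.166: |R|=1.04066 >1
  x=-4.131: |R|=1.03222 >1
Stable set (-4.0000, 0).

z∈(-4.0000,0).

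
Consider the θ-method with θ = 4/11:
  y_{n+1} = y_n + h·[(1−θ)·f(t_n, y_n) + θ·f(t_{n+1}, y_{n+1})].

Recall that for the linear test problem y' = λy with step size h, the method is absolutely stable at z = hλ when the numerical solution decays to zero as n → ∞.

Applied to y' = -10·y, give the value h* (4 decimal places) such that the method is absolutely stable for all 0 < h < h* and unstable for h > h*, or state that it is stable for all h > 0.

(-7.3333,0); λ=-10 ⇒ h* = (22/3)/10 = 0.7333.

With y'=λy (z=hλ):
  y_{n+1} = y_n + z·[7/11·y_n + 4/11·y_{n+1}] ⇒ (1 − 4/11z)y_{n+1} = (1 + 7/11z)y_n
  Hence R(z) = (1 + 7/11z)/(1 − 4/11z).

Find x<0 with |R(x)|<1.
x=-1.04: |R|=0.2454
R=−1: 1+7/11x = −1+4/11x ⇒ -3/11x=2 ⇒ x=2/(-3/11)=-7.3333
Confirm numerically:
  x=-6.004: |R|=0.88611 <1
  x=-5.870: |R|=0.87268 <1
  x=-3.762: |R|=0.58868 <1
  x=-7.925: |R|=1.04157 >1
  x=-7.923: |R|=1.04144 >1
So |R|<1 on (-7.3333, 0).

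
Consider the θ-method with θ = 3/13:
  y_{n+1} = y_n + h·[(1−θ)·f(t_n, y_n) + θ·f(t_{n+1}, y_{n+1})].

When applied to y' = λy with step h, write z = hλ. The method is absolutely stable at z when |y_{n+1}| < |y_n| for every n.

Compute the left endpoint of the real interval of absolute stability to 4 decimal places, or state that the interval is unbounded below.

With y'=λy (z=hλ):
  y_{n+1} = y_n + z·[10/13·y_n + 3/13·y_{n+1}] ⇒ (1 − 3/13z)y_{n+1} = (1 + 10/13z)y_n
  ⇒ R(z) = (1 + 10/13z)/(1 − 3/13z).

Need |R(x)|<1, x<0.
x=-1.79: |R|=0.2667
R=−1: 1+10/13x = −1+3/13x ⇒ -7/13x=2 ⇒ x=2/(-7/13)=-3.7143
Confirm numerically:
  x=-3.614: |R|=0.97056 <1
  x=-2.281: |R|=0.49438 <1
  x=-2.037: |R|=0.38564 <1
  x=-1.968: |R|=0.35336 <1
  x=-4.302: |R|=1.15880 >1
  x=-4.297: |R|=1.15755 >1
  x=-3.774: |R|=1.01719 >1
Stable set (-3.7143, 0).

z* = -3.7143.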